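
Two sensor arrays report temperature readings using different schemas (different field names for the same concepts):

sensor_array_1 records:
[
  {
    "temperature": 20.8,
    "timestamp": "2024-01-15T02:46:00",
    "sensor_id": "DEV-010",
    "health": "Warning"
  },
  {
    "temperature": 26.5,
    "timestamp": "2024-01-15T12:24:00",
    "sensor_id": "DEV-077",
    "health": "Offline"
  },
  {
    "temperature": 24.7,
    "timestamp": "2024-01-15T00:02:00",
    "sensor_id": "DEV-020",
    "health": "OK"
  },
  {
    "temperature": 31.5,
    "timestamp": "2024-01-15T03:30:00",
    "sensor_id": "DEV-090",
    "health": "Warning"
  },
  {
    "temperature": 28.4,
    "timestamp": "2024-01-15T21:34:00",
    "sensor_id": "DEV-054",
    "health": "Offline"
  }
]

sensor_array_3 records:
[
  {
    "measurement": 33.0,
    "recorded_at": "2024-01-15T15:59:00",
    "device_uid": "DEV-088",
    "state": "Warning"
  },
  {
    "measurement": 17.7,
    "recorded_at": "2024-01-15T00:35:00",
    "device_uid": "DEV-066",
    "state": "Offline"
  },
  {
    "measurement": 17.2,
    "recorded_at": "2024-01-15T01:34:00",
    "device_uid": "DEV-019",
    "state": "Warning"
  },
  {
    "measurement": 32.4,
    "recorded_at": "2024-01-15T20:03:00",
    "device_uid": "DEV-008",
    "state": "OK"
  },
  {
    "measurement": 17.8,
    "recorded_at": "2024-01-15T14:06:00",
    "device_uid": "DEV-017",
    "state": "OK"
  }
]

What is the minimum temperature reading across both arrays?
17.2

Schema mapping: "temperature" (sensor_array_1) = "measurement" (sensor_array_3) = temperature reading

Minimum in sensor_array_1: 20.8
Minimum in sensor_array_3: 17.2

Overall minimum: min(20.8, 17.2) = 17.2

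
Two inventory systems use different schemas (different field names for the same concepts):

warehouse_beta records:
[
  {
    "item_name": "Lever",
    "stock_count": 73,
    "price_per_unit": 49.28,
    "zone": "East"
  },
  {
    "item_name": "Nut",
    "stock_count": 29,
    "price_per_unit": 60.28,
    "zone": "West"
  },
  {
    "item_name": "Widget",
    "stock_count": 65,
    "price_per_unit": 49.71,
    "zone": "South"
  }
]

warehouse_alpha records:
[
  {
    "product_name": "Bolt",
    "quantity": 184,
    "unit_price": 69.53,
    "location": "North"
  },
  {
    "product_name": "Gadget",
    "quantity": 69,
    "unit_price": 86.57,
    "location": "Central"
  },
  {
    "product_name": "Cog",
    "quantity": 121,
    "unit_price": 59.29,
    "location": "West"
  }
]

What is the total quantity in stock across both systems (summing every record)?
541

To reconcile these schemas, identify the field holding the quantity in stock in each system:
1. In warehouse_beta it is "stock_count"
2. In warehouse_alpha it is "quantity"

From warehouse_beta: 73 + 29 + 65 = 167
From warehouse_alpha: 184 + 69 + 121 = 374

Total: 167 + 374 = 541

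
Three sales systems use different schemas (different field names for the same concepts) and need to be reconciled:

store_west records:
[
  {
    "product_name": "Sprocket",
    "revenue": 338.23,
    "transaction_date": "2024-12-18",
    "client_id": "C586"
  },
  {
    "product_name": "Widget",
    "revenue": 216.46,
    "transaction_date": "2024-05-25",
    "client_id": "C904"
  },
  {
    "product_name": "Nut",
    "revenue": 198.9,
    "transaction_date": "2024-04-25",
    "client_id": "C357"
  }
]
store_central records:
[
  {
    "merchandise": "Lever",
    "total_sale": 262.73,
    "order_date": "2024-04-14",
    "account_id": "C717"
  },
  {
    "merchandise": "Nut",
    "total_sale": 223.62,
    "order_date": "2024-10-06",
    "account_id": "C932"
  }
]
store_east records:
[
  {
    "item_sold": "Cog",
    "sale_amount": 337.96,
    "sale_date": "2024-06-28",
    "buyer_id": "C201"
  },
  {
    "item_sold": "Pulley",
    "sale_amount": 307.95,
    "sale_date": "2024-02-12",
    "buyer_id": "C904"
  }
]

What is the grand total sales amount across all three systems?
1885.85

Schema reconciliation - all amount fields map to sale amount:

store_west (revenue): 753.59
store_central (total_sale): 486.35
store_east (sale_amount): 645.91

Grand total: 1885.85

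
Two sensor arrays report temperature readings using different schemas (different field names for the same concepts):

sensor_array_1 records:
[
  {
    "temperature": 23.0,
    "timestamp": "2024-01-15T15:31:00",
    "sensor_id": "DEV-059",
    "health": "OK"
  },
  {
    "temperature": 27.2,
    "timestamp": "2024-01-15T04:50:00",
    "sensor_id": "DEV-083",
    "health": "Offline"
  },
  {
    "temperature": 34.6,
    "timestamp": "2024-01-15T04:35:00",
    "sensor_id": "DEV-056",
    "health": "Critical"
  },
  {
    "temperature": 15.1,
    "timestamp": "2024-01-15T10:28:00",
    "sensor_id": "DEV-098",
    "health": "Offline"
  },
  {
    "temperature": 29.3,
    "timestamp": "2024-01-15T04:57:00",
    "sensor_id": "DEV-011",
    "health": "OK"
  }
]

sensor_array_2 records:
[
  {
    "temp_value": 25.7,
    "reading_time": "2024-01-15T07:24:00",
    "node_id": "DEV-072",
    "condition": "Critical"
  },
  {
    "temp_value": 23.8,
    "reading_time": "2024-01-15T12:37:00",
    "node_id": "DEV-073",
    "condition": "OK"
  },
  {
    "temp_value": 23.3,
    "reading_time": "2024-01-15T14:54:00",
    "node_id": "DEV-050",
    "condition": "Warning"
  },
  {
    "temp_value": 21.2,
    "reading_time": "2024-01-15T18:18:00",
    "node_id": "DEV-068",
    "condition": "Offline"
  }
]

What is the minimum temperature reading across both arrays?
15.1

Schema mapping: "temperature" (sensor_array_1) = "temp_value" (sensor_array_2) = temperature reading

Minimum in sensor_array_1: 15.1
Minimum in sensor_array_2: 21.2

Overall minimum: min(15.1, 21.2) = 15.1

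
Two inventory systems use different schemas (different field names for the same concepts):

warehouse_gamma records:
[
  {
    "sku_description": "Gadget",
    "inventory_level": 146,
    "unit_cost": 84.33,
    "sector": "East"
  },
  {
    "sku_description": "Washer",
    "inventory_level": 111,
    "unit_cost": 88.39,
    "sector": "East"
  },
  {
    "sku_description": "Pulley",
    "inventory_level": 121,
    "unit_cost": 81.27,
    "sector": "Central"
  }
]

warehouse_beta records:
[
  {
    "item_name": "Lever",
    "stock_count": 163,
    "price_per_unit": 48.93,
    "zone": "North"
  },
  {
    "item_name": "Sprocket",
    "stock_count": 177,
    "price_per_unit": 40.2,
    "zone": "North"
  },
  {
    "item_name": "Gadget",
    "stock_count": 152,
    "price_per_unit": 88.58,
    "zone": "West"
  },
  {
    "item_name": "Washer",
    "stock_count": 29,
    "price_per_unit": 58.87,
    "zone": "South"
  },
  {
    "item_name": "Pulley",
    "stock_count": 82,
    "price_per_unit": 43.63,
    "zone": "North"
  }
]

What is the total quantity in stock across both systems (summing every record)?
981

To reconcile these schemas, identify the field holding the quantity in stock in each system:
1. In warehouse_gamma it is "inventory_level"
2. In warehouse_beta it is "stock_count"

From warehouse_gamma: 146 + 111 + 121 = 378
From warehouse_beta: 163 + 177 + 152 + 29 + 82 = 603

Total: 378 + 603 = 981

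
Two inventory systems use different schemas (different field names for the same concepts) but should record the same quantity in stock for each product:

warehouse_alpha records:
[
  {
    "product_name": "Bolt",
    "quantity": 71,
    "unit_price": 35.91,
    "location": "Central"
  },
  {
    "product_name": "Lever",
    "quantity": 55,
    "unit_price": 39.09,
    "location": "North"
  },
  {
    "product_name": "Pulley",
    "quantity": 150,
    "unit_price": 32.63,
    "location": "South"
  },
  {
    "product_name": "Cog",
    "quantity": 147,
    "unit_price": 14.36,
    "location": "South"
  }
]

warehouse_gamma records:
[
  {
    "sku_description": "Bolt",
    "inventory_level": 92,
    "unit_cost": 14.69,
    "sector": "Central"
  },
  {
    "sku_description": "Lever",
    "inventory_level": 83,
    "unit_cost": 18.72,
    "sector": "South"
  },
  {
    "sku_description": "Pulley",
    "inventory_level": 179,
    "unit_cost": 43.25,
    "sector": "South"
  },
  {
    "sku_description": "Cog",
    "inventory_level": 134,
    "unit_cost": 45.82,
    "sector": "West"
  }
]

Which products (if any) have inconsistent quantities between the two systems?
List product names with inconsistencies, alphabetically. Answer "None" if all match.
Bolt, Cog, Lever, Pulley

Schema mappings:
- "product_name" (warehouse_alpha) = "sku_description" (warehouse_gamma) = product name
- "quantity" (warehouse_alpha) = "inventory_level" (warehouse_gamma) = quantity

Comparison:
  Bolt: 71 vs 92 - MISMATCH
  Lever: 55 vs 83 - MISMATCH
  Pulley: 150 vs 179 - MISMATCH
  Cog: 147 vs 134 - MISMATCH

Products with inconsistencies: Bolt, Cog, Lever, Pulley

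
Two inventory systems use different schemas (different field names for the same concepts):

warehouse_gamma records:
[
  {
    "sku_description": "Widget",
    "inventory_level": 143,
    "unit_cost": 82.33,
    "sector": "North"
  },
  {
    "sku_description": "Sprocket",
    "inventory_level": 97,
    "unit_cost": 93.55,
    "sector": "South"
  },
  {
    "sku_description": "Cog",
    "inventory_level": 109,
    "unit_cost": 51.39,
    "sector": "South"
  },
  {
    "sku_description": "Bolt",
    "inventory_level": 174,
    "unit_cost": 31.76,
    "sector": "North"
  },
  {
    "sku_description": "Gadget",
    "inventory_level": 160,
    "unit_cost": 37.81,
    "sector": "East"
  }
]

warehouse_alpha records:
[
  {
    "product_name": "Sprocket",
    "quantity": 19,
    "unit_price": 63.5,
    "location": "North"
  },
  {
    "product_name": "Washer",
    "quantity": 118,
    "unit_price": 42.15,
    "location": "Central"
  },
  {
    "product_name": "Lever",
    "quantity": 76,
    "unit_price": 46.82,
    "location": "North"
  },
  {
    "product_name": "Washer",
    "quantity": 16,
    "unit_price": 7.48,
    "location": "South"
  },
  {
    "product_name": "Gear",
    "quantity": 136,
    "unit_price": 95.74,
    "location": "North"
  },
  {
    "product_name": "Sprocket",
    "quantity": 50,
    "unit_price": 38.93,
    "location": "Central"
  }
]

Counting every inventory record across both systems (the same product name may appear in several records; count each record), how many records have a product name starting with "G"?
2

Schema mapping: "sku_description" (warehouse_gamma) = "product_name" (warehouse_alpha) = product name

Records with product name starting with "G" in warehouse_gamma: 1
Records with product name starting with "G" in warehouse_alpha: 1

Total: 1 + 1 = 2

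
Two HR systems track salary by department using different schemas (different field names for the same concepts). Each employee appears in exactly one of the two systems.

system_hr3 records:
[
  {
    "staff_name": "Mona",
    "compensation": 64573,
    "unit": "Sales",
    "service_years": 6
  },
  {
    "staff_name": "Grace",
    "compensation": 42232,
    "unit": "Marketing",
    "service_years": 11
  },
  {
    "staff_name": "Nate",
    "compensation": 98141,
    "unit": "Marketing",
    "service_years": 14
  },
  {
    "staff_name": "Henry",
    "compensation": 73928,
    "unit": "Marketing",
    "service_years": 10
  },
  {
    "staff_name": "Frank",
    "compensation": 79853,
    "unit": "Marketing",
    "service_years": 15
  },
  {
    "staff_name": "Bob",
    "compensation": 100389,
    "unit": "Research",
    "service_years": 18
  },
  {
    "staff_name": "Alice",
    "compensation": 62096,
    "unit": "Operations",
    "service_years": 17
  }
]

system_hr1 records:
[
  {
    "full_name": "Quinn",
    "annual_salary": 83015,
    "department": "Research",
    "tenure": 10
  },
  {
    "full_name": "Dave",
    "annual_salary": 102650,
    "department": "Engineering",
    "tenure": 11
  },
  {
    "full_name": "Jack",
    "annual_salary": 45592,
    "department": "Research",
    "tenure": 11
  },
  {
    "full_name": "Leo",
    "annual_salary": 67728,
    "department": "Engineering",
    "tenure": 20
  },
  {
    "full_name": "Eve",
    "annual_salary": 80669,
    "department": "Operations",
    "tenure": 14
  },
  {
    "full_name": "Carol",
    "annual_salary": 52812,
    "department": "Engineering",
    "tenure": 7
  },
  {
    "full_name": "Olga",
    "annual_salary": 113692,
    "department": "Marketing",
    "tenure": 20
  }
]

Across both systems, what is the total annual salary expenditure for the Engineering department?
223190

Schema mappings:
- "unit" (system_hr3) = "department" (system_hr1) = department
- "compensation" (system_hr3) = "annual_salary" (system_hr1) = salary

Engineering salaries from system_hr3: 0
Engineering salaries from system_hr1: 223190

Total: 0 + 223190 = 223190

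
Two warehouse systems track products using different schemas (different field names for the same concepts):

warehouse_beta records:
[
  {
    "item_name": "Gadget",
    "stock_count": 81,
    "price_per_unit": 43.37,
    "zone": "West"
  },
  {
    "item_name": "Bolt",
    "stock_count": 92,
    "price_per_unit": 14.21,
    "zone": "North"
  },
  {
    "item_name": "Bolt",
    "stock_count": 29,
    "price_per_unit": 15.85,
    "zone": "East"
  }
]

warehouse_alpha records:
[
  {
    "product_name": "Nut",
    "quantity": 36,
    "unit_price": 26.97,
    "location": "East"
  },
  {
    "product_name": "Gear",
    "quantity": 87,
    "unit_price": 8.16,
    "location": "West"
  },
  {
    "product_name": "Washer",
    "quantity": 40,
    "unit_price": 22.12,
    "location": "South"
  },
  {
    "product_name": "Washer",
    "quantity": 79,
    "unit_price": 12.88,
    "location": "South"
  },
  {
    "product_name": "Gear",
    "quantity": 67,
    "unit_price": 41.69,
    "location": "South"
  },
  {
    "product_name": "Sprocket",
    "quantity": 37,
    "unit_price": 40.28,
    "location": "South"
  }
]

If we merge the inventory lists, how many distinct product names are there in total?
6

Schema mapping: "item_name" (warehouse_beta) = "product_name" (warehouse_alpha) = product name

Products in warehouse_beta: ['Bolt', 'Gadget']
Products in warehouse_alpha: ['Gear', 'Nut', 'Sprocket', 'Washer']

Union (unique products): ['Bolt', 'Gadget', 'Gear', 'Nut', 'Sprocket', 'Washer']
Count: 6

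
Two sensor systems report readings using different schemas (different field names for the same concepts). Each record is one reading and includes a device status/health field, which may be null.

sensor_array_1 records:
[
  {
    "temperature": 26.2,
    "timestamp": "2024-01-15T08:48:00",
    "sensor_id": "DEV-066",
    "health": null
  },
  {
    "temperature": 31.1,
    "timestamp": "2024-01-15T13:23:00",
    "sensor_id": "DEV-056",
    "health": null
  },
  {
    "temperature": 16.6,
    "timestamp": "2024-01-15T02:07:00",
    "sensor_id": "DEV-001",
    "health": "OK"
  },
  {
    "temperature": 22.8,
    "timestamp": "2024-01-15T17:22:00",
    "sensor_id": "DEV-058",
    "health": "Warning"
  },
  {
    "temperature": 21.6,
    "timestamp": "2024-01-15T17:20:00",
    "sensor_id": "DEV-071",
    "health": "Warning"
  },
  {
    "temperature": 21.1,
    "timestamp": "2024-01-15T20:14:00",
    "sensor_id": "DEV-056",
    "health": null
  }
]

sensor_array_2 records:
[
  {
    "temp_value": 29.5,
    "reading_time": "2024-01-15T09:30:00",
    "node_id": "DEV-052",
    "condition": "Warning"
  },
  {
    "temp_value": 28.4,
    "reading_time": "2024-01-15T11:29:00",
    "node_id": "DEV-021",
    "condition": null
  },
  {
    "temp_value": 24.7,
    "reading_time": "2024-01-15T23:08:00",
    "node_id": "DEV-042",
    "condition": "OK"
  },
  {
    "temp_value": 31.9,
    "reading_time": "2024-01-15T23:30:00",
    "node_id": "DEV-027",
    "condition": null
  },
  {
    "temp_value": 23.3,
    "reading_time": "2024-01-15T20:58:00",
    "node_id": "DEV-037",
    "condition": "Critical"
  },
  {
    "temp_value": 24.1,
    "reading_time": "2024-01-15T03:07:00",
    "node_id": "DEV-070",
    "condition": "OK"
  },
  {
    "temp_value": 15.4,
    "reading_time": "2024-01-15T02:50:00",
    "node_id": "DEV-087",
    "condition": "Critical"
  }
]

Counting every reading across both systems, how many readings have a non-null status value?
8

Schema mapping: "health" (sensor_array_1) = "condition" (sensor_array_2) = status

Non-null in sensor_array_1: 3
Non-null in sensor_array_2: 5

Total non-null: 3 + 5 = 8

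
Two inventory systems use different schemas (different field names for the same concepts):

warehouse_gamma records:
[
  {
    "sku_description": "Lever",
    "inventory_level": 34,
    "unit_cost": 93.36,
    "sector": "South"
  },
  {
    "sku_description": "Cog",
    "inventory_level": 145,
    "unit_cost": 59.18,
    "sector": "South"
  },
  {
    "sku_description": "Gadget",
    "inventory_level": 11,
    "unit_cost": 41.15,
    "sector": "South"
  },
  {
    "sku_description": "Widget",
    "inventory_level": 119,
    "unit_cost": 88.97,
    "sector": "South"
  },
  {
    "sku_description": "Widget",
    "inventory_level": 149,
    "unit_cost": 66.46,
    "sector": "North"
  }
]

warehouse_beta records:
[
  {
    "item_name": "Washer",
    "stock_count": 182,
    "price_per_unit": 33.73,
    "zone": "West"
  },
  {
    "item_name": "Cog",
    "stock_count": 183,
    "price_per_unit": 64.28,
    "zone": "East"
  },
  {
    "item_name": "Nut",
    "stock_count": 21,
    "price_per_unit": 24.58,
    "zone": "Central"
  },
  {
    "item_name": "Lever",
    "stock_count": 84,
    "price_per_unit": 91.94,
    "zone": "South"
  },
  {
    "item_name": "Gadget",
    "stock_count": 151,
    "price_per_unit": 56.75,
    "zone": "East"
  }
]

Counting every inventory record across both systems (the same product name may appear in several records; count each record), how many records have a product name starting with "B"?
0

Schema mapping: "sku_description" (warehouse_gamma) = "item_name" (warehouse_beta) = product name

Records with product name starting with "B" in warehouse_gamma: 0
Records with product name starting with "B" in warehouse_beta: 0

Total: 0 + 0 = 0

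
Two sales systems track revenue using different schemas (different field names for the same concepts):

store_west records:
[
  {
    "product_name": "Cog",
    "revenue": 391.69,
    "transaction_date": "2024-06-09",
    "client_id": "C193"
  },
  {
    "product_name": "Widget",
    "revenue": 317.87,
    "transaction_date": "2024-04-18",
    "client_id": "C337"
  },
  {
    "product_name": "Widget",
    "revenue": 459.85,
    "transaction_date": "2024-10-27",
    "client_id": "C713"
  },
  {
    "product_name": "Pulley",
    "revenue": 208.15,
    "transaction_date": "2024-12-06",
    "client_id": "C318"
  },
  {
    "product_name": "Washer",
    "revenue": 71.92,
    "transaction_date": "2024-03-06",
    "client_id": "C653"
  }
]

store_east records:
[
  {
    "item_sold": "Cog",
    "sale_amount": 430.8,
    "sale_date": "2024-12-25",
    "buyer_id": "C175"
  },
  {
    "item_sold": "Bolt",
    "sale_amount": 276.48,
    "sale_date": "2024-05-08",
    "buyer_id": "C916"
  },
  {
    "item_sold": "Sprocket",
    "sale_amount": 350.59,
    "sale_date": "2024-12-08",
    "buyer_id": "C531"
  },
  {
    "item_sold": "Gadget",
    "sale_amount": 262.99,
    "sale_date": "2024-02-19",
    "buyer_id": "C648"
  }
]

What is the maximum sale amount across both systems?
459.85

Reconcile: "revenue" (store_west) = "sale_amount" (store_east) = sale amount

Maximum in store_west: 459.85
Maximum in store_east: 430.8

Overall maximum: max(459.85, 430.8) = 459.85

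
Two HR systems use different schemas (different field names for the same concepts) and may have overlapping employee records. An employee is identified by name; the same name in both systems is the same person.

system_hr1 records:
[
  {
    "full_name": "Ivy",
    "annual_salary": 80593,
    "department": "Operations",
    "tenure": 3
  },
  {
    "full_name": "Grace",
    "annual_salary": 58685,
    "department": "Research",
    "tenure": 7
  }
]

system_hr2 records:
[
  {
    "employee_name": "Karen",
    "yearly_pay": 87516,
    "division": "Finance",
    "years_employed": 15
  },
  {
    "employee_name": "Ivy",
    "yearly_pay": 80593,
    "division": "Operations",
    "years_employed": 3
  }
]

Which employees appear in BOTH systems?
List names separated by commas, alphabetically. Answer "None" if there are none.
Ivy

Schema mapping: "full_name" (system_hr1) = "employee_name" (system_hr2) = employee name

Names in system_hr1: ['Grace', 'Ivy']
Names in system_hr2: ['Ivy', 'Karen']

Intersection: ['Ivy']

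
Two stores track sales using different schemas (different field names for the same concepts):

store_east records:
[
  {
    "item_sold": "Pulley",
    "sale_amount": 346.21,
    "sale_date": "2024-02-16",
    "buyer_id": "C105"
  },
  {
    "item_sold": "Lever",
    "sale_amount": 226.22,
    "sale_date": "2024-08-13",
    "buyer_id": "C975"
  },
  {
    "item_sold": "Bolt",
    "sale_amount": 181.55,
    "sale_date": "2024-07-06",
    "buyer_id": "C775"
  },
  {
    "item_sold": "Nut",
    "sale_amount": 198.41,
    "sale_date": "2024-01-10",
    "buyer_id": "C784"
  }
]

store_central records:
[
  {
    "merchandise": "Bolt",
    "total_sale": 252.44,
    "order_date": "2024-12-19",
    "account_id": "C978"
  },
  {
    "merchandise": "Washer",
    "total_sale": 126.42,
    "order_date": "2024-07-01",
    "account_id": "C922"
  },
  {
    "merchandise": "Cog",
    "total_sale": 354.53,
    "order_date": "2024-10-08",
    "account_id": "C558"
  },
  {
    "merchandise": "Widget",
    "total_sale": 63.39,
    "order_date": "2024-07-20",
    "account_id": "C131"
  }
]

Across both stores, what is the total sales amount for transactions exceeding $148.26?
1559.36

Schema mapping: "sale_amount" (store_east) = "total_sale" (store_central) = sale amount

Sum of sales > $148.26 in store_east: 952.39
Sum of sales > $148.26 in store_central: 606.97

Total: 952.39 + 606.97 = 1559.36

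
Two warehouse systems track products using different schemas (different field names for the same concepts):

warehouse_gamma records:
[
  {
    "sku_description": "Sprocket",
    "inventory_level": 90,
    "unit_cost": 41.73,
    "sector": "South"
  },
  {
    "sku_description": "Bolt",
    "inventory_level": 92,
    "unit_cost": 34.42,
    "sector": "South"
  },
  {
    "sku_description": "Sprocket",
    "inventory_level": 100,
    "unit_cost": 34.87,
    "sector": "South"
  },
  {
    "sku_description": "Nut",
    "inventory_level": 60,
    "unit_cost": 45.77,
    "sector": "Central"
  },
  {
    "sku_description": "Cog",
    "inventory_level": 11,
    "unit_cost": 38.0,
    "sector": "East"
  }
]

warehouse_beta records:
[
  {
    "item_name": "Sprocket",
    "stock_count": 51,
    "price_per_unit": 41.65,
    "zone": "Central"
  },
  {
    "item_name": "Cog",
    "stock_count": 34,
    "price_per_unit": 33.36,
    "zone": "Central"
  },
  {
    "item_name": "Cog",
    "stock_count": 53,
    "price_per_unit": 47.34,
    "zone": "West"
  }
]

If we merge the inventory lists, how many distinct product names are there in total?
4

Schema mapping: "sku_description" (warehouse_gamma) = "item_name" (warehouse_beta) = product name

Products in warehouse_gamma: ['Bolt', 'Cog', 'Nut', 'Sprocket']
Products in warehouse_beta: ['Cog', 'Sprocket']

Union (unique products): ['Bolt', 'Cog', 'Nut', 'Sprocket']
Count: 4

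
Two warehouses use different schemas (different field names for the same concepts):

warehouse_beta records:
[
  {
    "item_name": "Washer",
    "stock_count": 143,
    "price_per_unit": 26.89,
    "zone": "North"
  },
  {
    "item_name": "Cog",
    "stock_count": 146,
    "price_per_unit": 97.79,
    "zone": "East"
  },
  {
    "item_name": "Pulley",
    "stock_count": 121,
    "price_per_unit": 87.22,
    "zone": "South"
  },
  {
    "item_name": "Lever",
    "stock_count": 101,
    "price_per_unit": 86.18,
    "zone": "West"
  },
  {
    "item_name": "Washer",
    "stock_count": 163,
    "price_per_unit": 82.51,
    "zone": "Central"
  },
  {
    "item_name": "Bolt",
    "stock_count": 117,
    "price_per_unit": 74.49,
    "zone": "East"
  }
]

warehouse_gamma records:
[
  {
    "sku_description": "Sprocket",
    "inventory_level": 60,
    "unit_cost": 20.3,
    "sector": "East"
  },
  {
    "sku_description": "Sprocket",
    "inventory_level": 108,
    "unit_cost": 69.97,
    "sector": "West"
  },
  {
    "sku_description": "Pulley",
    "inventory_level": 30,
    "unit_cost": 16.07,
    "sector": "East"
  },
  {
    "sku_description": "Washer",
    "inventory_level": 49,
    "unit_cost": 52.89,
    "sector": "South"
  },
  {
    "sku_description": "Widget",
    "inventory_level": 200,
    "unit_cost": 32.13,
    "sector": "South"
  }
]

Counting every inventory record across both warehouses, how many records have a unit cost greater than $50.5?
7

Schema mapping: "price_per_unit" (warehouse_beta) = "unit_cost" (warehouse_gamma) = unit cost

Records > $50.5 in warehouse_beta: 5
Records > $50.5 in warehouse_gamma: 2

Total count: 5 + 2 = 7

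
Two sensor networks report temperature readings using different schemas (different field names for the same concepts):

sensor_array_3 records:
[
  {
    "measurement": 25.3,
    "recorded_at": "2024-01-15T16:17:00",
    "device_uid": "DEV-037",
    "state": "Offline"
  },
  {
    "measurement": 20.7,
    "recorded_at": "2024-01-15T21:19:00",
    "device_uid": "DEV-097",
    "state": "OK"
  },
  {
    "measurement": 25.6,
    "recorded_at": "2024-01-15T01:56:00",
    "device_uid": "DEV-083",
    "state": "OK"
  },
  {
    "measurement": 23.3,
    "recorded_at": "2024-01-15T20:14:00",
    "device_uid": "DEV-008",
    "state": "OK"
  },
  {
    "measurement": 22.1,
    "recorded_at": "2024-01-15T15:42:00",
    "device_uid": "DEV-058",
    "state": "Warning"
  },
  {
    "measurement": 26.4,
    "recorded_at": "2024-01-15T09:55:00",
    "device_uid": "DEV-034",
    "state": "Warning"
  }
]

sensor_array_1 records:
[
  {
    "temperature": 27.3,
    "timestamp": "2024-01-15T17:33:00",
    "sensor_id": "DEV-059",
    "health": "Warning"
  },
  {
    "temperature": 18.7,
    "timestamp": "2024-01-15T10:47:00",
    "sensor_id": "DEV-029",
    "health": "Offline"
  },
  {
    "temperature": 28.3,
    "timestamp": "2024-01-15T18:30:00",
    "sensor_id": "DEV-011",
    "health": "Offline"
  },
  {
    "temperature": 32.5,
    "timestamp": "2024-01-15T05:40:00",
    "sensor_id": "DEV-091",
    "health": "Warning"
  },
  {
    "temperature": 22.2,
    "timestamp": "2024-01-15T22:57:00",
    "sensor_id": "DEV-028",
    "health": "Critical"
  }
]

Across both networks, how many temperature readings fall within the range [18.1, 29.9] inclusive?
10

Schema mapping: "measurement" (sensor_array_3) = "temperature" (sensor_array_1) = temperature

Readings in [18.1, 29.9] from sensor_array_3: 6
Readings in [18.1, 29.9] from sensor_array_1: 4

Total count: 6 + 4 = 10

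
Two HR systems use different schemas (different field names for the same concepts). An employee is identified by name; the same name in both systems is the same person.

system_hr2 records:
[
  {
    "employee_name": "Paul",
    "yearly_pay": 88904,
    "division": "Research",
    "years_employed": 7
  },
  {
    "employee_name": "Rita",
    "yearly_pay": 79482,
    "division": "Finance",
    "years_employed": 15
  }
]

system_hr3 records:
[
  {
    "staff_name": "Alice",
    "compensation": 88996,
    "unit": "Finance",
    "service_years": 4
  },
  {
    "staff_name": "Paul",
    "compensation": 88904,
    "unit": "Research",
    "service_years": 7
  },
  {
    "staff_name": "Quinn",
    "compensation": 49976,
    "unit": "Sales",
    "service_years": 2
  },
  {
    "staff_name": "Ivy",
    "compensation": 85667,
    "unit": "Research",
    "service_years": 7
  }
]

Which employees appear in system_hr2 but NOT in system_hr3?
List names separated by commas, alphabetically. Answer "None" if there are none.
Rita

Schema mapping: "employee_name" (system_hr2) = "staff_name" (system_hr3) = employee name

Names in system_hr2: ['Paul', 'Rita']
Names in system_hr3: ['Alice', 'Ivy', 'Paul', 'Quinn']

In system_hr2 but not system_hr3: ['Rita']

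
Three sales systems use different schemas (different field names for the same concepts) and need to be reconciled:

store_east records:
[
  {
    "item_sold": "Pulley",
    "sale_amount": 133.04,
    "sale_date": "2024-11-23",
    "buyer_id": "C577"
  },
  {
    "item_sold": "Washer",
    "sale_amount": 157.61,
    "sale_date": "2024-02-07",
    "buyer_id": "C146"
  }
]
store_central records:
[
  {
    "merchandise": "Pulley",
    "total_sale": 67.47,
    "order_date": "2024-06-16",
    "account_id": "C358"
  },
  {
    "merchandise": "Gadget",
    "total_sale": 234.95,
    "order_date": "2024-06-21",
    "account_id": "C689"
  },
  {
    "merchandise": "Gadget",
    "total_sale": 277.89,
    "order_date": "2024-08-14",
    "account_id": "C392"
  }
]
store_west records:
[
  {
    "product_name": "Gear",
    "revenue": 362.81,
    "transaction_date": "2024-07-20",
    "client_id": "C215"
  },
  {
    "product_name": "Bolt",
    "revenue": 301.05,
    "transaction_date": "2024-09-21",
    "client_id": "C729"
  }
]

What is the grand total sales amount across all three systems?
1534.82

Schema reconciliation - all amount fields map to sale amount:

store_east (sale_amount): 290.65
store_central (total_sale): 580.31
store_west (revenue): 663.86

Grand total: 1534.82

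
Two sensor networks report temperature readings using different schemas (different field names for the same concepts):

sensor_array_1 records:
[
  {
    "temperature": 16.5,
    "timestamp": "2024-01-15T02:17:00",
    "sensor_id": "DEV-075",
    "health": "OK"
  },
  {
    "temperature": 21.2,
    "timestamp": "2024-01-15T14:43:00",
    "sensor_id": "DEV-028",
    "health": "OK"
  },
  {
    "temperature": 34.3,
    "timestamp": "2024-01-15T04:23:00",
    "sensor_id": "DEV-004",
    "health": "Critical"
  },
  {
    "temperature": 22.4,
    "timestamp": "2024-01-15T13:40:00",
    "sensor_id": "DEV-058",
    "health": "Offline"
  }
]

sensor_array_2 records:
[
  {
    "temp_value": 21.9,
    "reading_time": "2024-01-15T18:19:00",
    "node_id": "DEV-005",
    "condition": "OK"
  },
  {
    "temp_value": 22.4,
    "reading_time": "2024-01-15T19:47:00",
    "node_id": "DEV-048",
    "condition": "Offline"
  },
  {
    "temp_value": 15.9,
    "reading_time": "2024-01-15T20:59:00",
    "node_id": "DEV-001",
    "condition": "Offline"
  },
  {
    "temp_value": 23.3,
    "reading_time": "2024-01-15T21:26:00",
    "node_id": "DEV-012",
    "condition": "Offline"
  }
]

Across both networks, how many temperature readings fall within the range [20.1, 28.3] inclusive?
5

Schema mapping: "temperature" (sensor_array_1) = "temp_value" (sensor_array_2) = temperature

Readings in [20.1, 28.3] from sensor_array_1: 2
Readings in [20.1, 28.3] from sensor_array_2: 3

Total count: 2 + 3 = 5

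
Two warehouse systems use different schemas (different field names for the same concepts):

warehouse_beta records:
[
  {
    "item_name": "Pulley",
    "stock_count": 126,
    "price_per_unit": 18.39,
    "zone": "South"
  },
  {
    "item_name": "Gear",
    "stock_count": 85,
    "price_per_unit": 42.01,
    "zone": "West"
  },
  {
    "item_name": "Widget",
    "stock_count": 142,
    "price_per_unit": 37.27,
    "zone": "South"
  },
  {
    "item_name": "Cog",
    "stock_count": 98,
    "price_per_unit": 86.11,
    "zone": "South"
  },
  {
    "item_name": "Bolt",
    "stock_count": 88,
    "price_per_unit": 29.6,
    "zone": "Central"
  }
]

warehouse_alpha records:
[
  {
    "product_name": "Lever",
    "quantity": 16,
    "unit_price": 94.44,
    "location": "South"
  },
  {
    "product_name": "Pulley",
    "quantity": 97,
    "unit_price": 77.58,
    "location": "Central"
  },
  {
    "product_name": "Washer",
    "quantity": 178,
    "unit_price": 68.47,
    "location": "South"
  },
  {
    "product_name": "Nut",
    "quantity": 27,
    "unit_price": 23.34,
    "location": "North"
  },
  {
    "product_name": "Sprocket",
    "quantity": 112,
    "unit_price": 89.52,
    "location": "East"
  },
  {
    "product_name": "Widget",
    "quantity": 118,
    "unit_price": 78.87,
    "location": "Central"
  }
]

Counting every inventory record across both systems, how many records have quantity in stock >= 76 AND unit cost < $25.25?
1

Schema mappings:
- "stock_count" (warehouse_beta) = "quantity" (warehouse_alpha) = quantity
- "price_per_unit" (warehouse_beta) = "unit_price" (warehouse_alpha) = unit cost

Records meeting both conditions in warehouse_beta: 1
Records meeting both conditions in warehouse_alpha: 0

Total: 1 + 0 = 1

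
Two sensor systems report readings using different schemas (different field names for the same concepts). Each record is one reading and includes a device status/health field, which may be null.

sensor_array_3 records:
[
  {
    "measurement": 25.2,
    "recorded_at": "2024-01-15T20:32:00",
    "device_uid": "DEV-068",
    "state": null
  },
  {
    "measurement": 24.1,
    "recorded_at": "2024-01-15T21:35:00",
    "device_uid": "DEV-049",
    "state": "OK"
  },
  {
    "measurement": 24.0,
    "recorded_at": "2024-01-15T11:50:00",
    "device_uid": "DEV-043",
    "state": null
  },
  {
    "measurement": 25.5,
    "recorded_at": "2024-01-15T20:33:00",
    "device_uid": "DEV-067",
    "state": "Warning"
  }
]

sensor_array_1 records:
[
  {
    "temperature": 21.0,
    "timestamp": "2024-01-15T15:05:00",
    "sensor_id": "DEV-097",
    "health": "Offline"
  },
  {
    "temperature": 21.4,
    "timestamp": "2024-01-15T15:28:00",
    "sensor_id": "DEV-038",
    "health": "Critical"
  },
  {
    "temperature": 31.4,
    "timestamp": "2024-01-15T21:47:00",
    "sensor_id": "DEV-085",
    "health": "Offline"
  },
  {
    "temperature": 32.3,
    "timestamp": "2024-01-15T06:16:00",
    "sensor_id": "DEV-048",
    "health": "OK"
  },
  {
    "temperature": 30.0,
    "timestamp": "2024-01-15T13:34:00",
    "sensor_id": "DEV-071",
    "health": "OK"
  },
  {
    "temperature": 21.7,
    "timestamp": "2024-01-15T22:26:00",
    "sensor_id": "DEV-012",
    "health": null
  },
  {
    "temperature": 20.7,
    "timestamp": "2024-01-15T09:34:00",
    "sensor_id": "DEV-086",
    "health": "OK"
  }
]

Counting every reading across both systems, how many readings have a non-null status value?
8

Schema mapping: "state" (sensor_array_3) = "health" (sensor_array_1) = status

Non-null in sensor_array_3: 2
Non-null in sensor_array_1: 6

Total non-null: 2 + 6 = 8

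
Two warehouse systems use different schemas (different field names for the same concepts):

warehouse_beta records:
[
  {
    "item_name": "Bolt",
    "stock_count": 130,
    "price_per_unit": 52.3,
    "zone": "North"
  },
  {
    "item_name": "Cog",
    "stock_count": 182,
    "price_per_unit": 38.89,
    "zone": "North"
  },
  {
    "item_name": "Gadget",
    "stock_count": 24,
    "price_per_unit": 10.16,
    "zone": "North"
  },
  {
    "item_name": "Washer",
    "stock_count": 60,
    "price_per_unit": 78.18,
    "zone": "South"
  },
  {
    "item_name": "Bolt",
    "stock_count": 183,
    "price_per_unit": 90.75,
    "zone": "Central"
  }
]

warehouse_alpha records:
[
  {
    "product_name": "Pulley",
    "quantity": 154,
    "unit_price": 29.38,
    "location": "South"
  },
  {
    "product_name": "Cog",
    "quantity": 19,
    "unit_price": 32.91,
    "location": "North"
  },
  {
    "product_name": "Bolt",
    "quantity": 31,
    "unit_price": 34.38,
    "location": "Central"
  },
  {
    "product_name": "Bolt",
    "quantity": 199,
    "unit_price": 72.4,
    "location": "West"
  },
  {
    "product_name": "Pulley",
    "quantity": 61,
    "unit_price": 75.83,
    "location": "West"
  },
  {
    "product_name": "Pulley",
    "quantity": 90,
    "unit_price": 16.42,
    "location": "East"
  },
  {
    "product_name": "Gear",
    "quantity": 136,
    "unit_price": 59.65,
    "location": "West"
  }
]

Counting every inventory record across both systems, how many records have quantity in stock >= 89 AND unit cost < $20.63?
1

Schema mappings:
- "stock_count" (warehouse_beta) = "quantity" (warehouse_alpha) = quantity
- "price_per_unit" (warehouse_beta) = "unit_price" (warehouse_alpha) = unit cost

Records meeting both conditions in warehouse_beta: 0
Records meeting both conditions in warehouse_alpha: 1

Total: 0 + 1 = 1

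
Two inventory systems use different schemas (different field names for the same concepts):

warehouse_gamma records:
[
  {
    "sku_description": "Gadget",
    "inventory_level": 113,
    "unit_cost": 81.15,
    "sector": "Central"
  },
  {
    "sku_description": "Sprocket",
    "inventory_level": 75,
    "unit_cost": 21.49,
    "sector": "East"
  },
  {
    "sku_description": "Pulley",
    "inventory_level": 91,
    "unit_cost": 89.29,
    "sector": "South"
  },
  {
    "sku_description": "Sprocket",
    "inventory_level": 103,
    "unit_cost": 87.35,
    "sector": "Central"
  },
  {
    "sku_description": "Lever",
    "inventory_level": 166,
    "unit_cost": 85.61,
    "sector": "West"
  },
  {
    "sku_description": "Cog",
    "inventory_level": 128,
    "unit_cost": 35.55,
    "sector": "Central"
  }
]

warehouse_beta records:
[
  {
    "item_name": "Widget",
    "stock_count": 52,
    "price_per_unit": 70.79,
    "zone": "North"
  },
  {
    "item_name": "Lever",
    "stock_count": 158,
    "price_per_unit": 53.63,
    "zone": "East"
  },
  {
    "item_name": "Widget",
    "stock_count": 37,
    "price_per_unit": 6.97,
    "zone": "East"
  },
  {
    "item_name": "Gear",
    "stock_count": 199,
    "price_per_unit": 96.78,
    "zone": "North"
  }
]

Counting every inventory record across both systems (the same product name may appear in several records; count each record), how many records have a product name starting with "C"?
1

Schema mapping: "sku_description" (warehouse_gamma) = "item_name" (warehouse_beta) = product name

Records with product name starting with "C" in warehouse_gamma: 1
Records with product name starting with "C" in warehouse_beta: 0

Total: 1 + 0 = 1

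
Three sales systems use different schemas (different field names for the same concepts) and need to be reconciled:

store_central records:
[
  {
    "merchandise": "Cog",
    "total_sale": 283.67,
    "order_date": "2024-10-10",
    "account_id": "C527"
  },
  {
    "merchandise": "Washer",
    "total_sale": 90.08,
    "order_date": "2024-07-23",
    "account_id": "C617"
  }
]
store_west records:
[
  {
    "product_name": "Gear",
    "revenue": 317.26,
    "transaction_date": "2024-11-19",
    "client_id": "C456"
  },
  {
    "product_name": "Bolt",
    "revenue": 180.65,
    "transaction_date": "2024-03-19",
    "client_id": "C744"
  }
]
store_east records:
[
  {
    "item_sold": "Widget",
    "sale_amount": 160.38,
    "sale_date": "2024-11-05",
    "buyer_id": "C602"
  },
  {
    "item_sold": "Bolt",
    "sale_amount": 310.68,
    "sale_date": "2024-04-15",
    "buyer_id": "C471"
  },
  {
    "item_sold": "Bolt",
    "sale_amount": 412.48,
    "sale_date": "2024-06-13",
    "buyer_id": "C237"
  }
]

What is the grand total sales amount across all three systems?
1755.2

Schema reconciliation - all amount fields map to sale amount:

store_central (total_sale): 373.75
store_west (revenue): 497.91
store_east (sale_amount): 883.54

Grand total: 1755.2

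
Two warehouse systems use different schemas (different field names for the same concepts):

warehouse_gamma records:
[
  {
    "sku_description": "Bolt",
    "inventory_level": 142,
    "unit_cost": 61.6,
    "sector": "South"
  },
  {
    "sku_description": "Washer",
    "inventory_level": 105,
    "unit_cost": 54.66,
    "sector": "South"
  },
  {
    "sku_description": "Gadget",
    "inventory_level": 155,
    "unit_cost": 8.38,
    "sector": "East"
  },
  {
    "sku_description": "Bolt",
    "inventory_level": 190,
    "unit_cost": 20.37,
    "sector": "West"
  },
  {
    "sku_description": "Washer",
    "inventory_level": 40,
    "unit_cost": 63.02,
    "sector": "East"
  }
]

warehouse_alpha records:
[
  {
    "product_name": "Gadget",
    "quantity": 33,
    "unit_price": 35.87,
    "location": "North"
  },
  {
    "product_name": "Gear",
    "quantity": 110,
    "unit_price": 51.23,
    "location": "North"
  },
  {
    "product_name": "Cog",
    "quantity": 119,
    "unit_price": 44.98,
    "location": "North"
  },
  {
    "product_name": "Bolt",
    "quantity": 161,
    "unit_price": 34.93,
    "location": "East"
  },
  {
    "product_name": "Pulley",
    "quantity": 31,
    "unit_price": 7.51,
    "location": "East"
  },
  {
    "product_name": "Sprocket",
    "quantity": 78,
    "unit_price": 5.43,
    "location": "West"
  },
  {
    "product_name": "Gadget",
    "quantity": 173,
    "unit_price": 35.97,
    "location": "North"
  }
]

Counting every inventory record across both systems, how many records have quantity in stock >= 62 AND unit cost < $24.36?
3

Schema mappings:
- "inventory_level" (warehouse_gamma) = "quantity" (warehouse_alpha) = quantity
- "unit_cost" (warehouse_gamma) = "unit_price" (warehouse_alpha) = unit cost

Records meeting both conditions in warehouse_gamma: 2
Records meeting both conditions in warehouse_alpha: 1

Total: 2 + 1 = 3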